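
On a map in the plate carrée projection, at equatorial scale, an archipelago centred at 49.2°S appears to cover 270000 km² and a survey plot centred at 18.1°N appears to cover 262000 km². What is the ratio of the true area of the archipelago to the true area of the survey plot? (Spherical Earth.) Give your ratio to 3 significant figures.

On the plate carrée, areal scale = h·k = 1 × sec φ, so true area = apparent × cos φ.
True area of archipelago: 270000 × cos(49.2°) = 270000 × 0.6534 = 176400 km².
True area of survey plot: 262000 × cos(18.1°) = 262000 × 0.9505 = 249000 km².
Ratio = 176400 / 249000 ≈ 0.708.

0.708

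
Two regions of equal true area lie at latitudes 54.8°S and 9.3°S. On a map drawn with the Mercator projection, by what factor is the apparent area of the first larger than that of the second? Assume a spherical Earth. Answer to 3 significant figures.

On Mercator, area is exaggerated by sec²φ = 1/cos²φ.
At 54.8°: sec²(54.8°) = 1/0.5764² = 3.010.
At 9.3°: sec²(9.3°) = 1/0.9869² = 1.027.
Ratio = 3.010/1.027 = cos²(9.3°)/cos²(54.8°) ≈ 2.93.

2.93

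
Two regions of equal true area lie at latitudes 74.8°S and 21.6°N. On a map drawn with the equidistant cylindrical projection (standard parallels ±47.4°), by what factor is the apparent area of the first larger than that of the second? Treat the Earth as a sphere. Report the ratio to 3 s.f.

3.55

The equidistant cylindrical projection with φ₀ = 47.4° has h = 1 (meridians true) and k = cos φ₀ / cos φ along parallels.
Areal scale at 74.8°: h·k = 1.000 × 2.582 = 2.582.
Areal scale at 21.6°: h·k = 1.000 × 0.7280 = 0.7280.
Ratio = 2.582/0.7280 ≈ 3.55.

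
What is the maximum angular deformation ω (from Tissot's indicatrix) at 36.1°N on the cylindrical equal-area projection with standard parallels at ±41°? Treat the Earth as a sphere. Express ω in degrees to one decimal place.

A cylindrical equal-area projection with standard parallel φ₀ has meridian scale h = cos φ / cos φ₀ and parallel scale k = cos φ₀ / cos φ (so areas are preserved, h·k = 1).
At 36.1°: h = 1.071, k = 0.9341; principal scales a = 1.071, b = 0.9341.
sin(ω/2) = (a − b)/(a + b) = 0.1365/2.005 = 0.06811, so ω = 2 arcsin(0.06811) ≈ 7.8°.

7.8°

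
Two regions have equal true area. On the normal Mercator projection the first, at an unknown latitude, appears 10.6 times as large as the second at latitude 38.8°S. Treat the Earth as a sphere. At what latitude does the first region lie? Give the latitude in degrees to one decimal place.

76.2°

Mercator areal scale is sec²φ, so apparent-area ratio = sec²φ₁ / sec²φ₂ = cos²φ₂ / cos²φ₁.
cos²φ₂ / cos²φ₁ = 10.6  ⇒  cos φ₁ = cos 38.8° / √10.6 = 0.7793/3.256 = 0.2394.
φ₁ = arccos(0.2394) ≈ 76.2°.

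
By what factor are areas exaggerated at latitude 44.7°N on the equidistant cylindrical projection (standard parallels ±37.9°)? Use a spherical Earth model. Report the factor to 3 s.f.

In the equirectangular projection with standard parallel φ₀ = 37.9° (x = Rλ cos φ₀, y = Rφ), meridians are true-scale (h = 1) and the parallel scale is k = cos φ₀ / cos φ.
Areal scale = h·k = 1 × cos φ₀ / cos φ; at 44.7°, h = 1.000, k = 1.110, so h·k = 1.110.

1.11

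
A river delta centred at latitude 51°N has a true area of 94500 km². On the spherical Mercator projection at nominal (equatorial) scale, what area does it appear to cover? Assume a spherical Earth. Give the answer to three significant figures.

239000 km²

For Mercator, h = k = sec φ (a conformal cylindrical projection has a single point scale, 1/cos φ).
Areal scale = k² = sec²φ = 1/cos²(51°) = 1/0.6293² = 2.525.
Apparent area = 94500 × 2.525 ≈ 239000 km².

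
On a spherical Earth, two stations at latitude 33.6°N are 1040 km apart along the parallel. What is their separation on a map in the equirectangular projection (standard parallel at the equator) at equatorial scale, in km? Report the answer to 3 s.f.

For the equirectangular projection with φ₀ = 0 (plate carrée), h = 1 along meridians and k = sec φ along parallels.
Along the parallel, k = sec 33.6° = 1/0.8329 = 1.201.
Map distance = 1040 × 1.201 ≈ 1250 km.

1250 km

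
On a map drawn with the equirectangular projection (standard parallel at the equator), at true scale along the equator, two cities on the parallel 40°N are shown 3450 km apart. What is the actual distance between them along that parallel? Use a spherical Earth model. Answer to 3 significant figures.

2640 km

For the equirectangular projection with φ₀ = 0 (plate carrée), h = 1 along meridians and k = sec φ along parallels.
Along the parallel at 40°, map distances are exaggerated by k = sec 40° = 1.305.
True distance = 3450 / 1.305 = 3450 × cos 40° ≈ 2640 km.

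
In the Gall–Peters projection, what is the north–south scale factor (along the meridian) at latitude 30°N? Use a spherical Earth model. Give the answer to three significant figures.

Gall–Peters is a cylindrical equal-area projection with standard parallels at ±45°. A cylindrical equal-area projection with standard parallel φ₀ has meridian scale h = cos φ / cos φ₀ and parallel scale k = cos φ₀ / cos φ (so areas are preserved, h·k = 1).
h = cos 30° / cos 45° = 0.8660/0.7071 = 1.225.

1.22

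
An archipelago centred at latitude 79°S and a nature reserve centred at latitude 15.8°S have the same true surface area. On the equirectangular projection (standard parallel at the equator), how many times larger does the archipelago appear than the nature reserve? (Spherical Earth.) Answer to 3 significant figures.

In the plate carrée (x = Rλ, y = Rφ), meridians are true-scale (h = 1) and parallels are stretched by k = sec φ.
Areal scale at 79°: h·k = 1.000 × 5.241 = 5.241.
Areal scale at 15.8°: h·k = 1.000 × 1.039 = 1.039.
Ratio = 5.241/1.039 ≈ 5.04.

5.04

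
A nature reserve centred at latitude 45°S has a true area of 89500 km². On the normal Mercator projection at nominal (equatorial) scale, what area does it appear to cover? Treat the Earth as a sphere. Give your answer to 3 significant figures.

179000 km²

Mercator is conformal, so the point scale is isotropic: h = k = sec φ = 1/cos φ.
Areal scale = k² = sec²φ = 1/cos²(45°) = 1/0.7071² = 2.000.
Apparent area = 89500 × 2.000 ≈ 179000 km².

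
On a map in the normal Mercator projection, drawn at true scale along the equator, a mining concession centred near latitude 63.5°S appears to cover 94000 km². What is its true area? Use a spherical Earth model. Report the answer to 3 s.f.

18700 km²

The Mercator projection is conformal; its linear scale factor is the same in every direction and equals sec φ = 1/cos φ.
Areal scale = k² = sec²φ = 1/cos²(63.5°) = 1/0.4462² = 5.023.
True area = apparent / (areal scale) = 94000 / 5.023 ≈ 18700 km².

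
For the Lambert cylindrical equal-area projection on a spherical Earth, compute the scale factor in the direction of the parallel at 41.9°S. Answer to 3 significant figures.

1.34

The Lambert cylindrical equal-area projection is the cylindrical equal-area projection with its standard parallel at the equator (φ₀ = 0). For cylindrical equal-area with standard parallel φ₀, h = cos φ / cos φ₀ and k = cos φ₀ / cos φ, so h·k = 1.
k = cos 0° / cos 41.9° = 1.000/0.7443 = 1.344.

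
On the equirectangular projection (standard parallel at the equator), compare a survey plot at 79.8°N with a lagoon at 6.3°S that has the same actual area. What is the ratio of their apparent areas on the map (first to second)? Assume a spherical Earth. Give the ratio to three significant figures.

5.61

In the plate carrée (x = Rλ, y = Rφ), meridians are true-scale (h = 1) and parallels are stretched by k = sec φ.
Areal scale at 79.8°: h·k = 1.000 × 5.647 = 5.647.
Areal scale at 6.3°: h·k = 1.000 × 1.006 = 1.006.
Ratio = 5.647/1.006 ≈ 5.61.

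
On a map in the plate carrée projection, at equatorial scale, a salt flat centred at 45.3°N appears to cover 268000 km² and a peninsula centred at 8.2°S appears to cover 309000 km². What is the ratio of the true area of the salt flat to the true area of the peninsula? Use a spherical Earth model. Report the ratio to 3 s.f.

0.616

On the plate carrée, areal scale = h·k = 1 × sec φ, so true area = apparent × cos φ.
True area of salt flat: 268000 × cos(45.3°) = 268000 × 0.7034 = 188500 km².
True area of peninsula: 309000 × cos(8.2°) = 309000 × 0.9898 = 305800 km².
Ratio = 188500 / 305800 ≈ 0.616.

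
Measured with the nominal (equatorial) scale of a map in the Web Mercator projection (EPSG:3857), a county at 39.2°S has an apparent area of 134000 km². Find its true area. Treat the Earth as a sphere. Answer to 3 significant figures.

Mercator is conformal, so the point scale is isotropic: h = k = sec φ = 1/cos φ.
Areal scale = k² = sec²φ = 1/cos²(39.2°) = 1/0.7749² = 1.665.
True area = apparent / (areal scale) = 134000 / 1.665 ≈ 80500 km².

80500 km²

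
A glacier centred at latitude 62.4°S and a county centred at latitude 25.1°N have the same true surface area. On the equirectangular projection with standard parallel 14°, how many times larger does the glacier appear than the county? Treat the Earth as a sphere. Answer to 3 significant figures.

1.95

With standard parallel φ₀ = 14°, the equirectangular projection gives x = Rλ cos φ₀, y = Rφ, so h = 1 and k = cos 14° / cos φ.
Areal scale at 62.4°: h·k = 1.000 × 2.094 = 2.094.
Areal scale at 25.1°: h·k = 1.000 × 1.071 = 1.071.
Ratio = 2.094/1.071 ≈ 1.95.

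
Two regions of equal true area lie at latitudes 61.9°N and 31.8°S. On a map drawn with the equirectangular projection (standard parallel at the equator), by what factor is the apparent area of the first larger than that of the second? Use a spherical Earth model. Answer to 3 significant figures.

1.80

In the plate carrée (x = Rλ, y = Rφ), meridians are true-scale (h = 1) and parallels are stretched by k = sec φ.
Areal scale at 61.9°: h·k = 1.000 × 2.123 = 2.123.
Areal scale at 31.8°: h·k = 1.000 × 1.177 = 1.177.
Ratio = 2.123/1.177 ≈ 1.80.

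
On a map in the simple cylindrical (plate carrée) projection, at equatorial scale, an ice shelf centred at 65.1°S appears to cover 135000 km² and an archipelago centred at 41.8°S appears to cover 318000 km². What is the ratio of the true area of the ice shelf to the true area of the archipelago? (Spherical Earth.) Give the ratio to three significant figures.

0.240

On the plate carrée, areal scale = h·k = 1 × sec φ, so true area = apparent × cos φ.
True area of ice shelf: 135000 × cos(65.1°) = 135000 × 0.4210 = 56840 km².
True area of archipelago: 318000 × cos(41.8°) = 318000 × 0.7455 = 237100 km².
Ratio = 56840 / 237100 ≈ 0.240.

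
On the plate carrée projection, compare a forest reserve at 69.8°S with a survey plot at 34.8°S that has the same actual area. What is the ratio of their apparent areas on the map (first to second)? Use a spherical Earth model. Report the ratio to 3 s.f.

In the plate carrée (x = Rλ, y = Rφ), meridians are true-scale (h = 1) and parallels are stretched by k = sec φ.
Areal scale at 69.8°: h·k = 1.000 × 2.896 = 2.896.
Areal scale at 34.8°: h·k = 1.000 × 1.218 = 1.218.
Ratio = 2.896/1.218 ≈ 2.38.

2.38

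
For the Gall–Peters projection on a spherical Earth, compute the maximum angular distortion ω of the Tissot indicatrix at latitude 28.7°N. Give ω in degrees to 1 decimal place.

24.5°

The Gall–Peters projection is cylindrical equal-area with φ₀ = 45°. For cylindrical equal-area with standard parallel φ₀, h = cos φ / cos φ₀ and k = cos φ₀ / cos φ, so h·k = 1.
At 28.7°: h = 1.240, k = 0.8061; principal scales a = 1.240, b = 0.8061.
sin(ω/2) = (a − b)/(a + b) = 0.4343/2.047 = 0.2122, so ω = 2 arcsin(0.2122) ≈ 24.5°.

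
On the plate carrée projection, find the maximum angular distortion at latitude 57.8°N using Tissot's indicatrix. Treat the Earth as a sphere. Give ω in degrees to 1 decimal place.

35.5°

In the plate carrée (x = Rλ, y = Rφ), meridians are true-scale (h = 1) and parallels are stretched by k = sec φ.
At 57.8°: h = 1.000, k = 1.877; principal scales a = 1.877, b = 1.000.
sin(ω/2) = (a − b)/(a + b) = 0.8766/2.877 = 0.3047, so ω = 2 arcsin(0.3047) ≈ 35.5°.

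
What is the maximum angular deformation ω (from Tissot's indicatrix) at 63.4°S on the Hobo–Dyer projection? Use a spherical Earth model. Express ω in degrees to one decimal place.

62.2°

Hobo–Dyer is a cylindrical equal-area projection with standard parallels at ±37.5°. For cylindrical equal-area with standard parallel φ₀, h = cos φ / cos φ₀ and k = cos φ₀ / cos φ, so h·k = 1.
At 63.4°: h = 0.5644, k = 1.772; principal scales a = 1.772, b = 0.5644.
sin(ω/2) = (a − b)/(a + b) = 1.207/2.336 = 0.5168, so ω = 2 arcsin(0.5168) ≈ 62.2°.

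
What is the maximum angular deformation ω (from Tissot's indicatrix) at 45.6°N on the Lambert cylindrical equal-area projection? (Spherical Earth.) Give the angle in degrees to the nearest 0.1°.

40.1°

The Lambert cylindrical equal-area projection is the cylindrical equal-area projection with its standard parallel at the equator (φ₀ = 0). A cylindrical equal-area projection with standard parallel φ₀ has meridian scale h = cos φ / cos φ₀ and parallel scale k = cos φ₀ / cos φ (so areas are preserved, h·k = 1).
At 45.6°: h = 0.6997, k = 1.429; principal scales a = 1.429, b = 0.6997.
sin(ω/2) = (a − b)/(a + b) = 0.7296/2.129 = 0.3427, so ω = 2 arcsin(0.3427) ≈ 40.1°.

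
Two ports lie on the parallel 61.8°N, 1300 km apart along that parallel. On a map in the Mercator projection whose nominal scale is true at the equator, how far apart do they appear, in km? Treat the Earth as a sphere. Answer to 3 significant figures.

Mercator is conformal, so the point scale is isotropic: h = k = sec φ = 1/cos φ.
Along the parallel, k = sec 61.8° = 1/0.4726 = 2.116.
Map distance = 1300 × 2.116 ≈ 2750 km.

2750 km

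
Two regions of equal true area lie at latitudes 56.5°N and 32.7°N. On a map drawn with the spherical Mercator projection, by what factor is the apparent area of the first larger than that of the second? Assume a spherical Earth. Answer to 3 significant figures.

Mercator is conformal with k = sec φ, so areal scale = k² = sec²φ.
At 56.5°: sec²(56.5°) = 1/0.5519² = 3.283.
At 32.7°: sec²(32.7°) = 1/0.8415² = 1.412.
Ratio = 3.283/1.412 = cos²(32.7°)/cos²(56.5°) ≈ 2.32.

2.32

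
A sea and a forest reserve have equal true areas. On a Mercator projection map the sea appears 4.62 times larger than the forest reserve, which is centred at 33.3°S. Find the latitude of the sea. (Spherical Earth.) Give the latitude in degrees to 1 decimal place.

For equal true areas on Mercator, apparent areas scale as sec²φ, so the ratio is cos²φ₂ / cos²φ₁.
cos²φ₂ / cos²φ₁ = 4.62  ⇒  cos φ₁ = cos 33.3° / √4.62 = 0.8358/2.149 = 0.3889.
φ₁ = arccos(0.3889) ≈ 67.1°.

67.1°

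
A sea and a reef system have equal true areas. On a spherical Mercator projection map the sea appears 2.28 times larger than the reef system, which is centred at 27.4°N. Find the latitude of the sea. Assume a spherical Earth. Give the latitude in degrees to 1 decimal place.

Mercator areal scale is sec²φ, so apparent-area ratio = sec²φ₁ / sec²φ₂ = cos²φ₂ / cos²φ₁.
cos²φ₂ / cos²φ₁ = 2.28  ⇒  cos φ₁ = cos 27.4° / √2.28 = 0.8878/1.510 = 0.5880.
φ₁ = arccos(0.5880) ≈ 54.0°.

54.0°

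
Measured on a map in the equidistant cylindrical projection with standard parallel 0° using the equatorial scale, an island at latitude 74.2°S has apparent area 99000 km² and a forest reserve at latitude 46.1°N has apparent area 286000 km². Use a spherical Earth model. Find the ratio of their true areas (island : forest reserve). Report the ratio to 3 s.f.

0.136

Plate carrée has h = 1 and k = sec φ, giving areal scale sec φ; true area = (apparent area) · cos φ.
True area of island: 99000 × cos(74.2°) = 99000 × 0.2723 = 26960 km².
True area of forest reserve: 286000 × cos(46.1°) = 286000 × 0.6934 = 198300 km².
Ratio = 26960 / 198300 ≈ 0.136.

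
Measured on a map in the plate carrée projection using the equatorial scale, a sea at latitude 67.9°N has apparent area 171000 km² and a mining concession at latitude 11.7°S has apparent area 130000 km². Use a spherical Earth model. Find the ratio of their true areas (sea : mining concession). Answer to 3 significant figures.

0.505

Plate carrée has h = 1 and k = sec φ, giving areal scale sec φ; true area = (apparent area) · cos φ.
True area of sea: 171000 × cos(67.9°) = 171000 × 0.3762 = 64330 km².
True area of mining concession: 130000 × cos(11.7°) = 130000 × 0.9792 = 127300 km².
Ratio = 64330 / 127300 ≈ 0.505.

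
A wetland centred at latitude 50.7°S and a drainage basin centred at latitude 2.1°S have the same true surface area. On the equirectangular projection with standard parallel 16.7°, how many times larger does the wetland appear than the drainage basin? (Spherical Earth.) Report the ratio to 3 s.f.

1.58

The equidistant cylindrical projection with φ₀ = 16.7° has h = 1 (meridians true) and k = cos φ₀ / cos φ along parallels.
Areal scale at 50.7°: h·k = 1.000 × 1.512 = 1.512.
Areal scale at 2.1°: h·k = 1.000 × 0.9585 = 0.9585.
Ratio = 1.512/0.9585 ≈ 1.58.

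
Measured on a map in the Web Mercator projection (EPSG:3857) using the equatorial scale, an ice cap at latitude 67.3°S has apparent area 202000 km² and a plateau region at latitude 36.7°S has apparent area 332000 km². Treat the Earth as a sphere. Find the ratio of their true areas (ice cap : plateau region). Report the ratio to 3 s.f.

0.141

Since Mercator area scale is 1/cos²φ, the true area equals the apparent area multiplied by cos²φ.
True area of ice cap: 202000 × cos²(67.3°) = 202000 × 0.1489 = 30080 km².
True area of plateau region: 332000 × cos²(36.7°) = 332000 × 0.6428 = 213400 km².
Ratio = 30080 / 213400 ≈ 0.141.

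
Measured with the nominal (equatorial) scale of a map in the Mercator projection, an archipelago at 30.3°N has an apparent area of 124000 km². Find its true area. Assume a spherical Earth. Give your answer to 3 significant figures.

For Mercator, h = k = sec φ (a conformal cylindrical projection has a single point scale, 1/cos φ).
Areal scale = k² = sec²φ = 1/cos²(30.3°) = 1/0.8634² = 1.341.
True area = apparent / (areal scale) = 124000 / 1.341 ≈ 92400 km².

92400 km²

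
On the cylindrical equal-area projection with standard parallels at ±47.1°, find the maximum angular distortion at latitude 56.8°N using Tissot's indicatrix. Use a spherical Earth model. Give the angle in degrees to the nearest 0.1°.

24.7°

For cylindrical equal-area with standard parallel φ₀, h = cos φ / cos φ₀ and k = cos φ₀ / cos φ, so h·k = 1.
At 56.8°: h = 0.8044, k = 1.243; principal scales a = 1.243, b = 0.8044.
sin(ω/2) = (a − b)/(a + b) = 0.4388/2.048 = 0.2143, so ω = 2 arcsin(0.2143) ≈ 24.7°.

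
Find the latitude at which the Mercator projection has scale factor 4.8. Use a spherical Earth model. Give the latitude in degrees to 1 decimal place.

78.0°

Mercator scale is k = sec φ = 1/cos φ.
1/cos φ = 4.8  ⇒  cos φ = 0.2083  ⇒  φ = arccos(0.2083) ≈ 78.0°.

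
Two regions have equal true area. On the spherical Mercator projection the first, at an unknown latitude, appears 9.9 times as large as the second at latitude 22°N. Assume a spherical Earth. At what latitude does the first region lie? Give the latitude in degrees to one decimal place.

72.9°

For equal true areas on Mercator, apparent areas scale as sec²φ, so the ratio is cos²φ₂ / cos²φ₁.
cos²φ₂ / cos²φ₁ = 9.9  ⇒  cos φ₁ = cos 22° / √9.9 = 0.9272/3.146 = 0.2947.
φ₁ = arccos(0.2947) ≈ 72.9°.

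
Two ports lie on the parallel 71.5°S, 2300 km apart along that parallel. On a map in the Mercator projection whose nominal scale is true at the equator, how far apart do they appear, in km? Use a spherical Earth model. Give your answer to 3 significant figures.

7250 km

The Mercator projection is conformal; its linear scale factor is the same in every direction and equals sec φ = 1/cos φ.
Along the parallel, k = sec 71.5° = 1/0.3173 = 3.152.
Map distance = 2300 × 3.152 ≈ 7250 km.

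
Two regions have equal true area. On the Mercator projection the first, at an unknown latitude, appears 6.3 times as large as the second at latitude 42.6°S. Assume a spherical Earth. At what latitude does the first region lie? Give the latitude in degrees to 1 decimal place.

72.9°

For equal true areas on Mercator, apparent areas scale as sec²φ, so the ratio is cos²φ₂ / cos²φ₁.
cos²φ₂ / cos²φ₁ = 6.3  ⇒  cos φ₁ = cos 42.6° / √6.3 = 0.7361/2.510 = 0.2933.
φ₁ = arccos(0.2933) ≈ 72.9°.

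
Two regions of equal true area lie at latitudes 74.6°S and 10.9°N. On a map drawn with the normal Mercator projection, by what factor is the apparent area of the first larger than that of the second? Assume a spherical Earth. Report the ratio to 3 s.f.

Mercator areal scale is sec²φ.
At 74.6°: sec²(74.6°) = 1/0.2656² = 14.18.
At 10.9°: sec²(10.9°) = 1/0.9820² = 1.037.
Ratio = 14.18/1.037 = cos²(10.9°)/cos²(74.6°) ≈ 13.7.

13.7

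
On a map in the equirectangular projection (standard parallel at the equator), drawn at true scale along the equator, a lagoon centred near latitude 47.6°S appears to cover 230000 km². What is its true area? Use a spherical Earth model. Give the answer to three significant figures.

In the plate carrée (x = Rλ, y = Rφ), meridians are true-scale (h = 1) and parallels are stretched by k = sec φ.
Areal scale = h·k = 1 × sec φ; at 47.6°, h = 1.000, k = 1.483, so h·k = 1.483.
True area = apparent / (areal scale) = 230000 / 1.483 ≈ 155000 km².

155000 km²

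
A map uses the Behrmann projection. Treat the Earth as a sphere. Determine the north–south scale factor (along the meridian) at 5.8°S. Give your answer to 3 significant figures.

1.15

Behrmann is a cylindrical equal-area projection with standard parallels at ±30°. A cylindrical equal-area projection with standard parallel φ₀ has meridian scale h = cos φ / cos φ₀ and parallel scale k = cos φ₀ / cos φ (so areas are preserved, h·k = 1).
h = cos 5.8° / cos 30° = 0.9949/0.8660 = 1.149.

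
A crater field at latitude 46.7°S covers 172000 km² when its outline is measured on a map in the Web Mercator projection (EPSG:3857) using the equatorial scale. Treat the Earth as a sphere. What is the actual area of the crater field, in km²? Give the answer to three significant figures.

The Mercator projection is conformal; its linear scale factor is the same in every direction and equals sec φ = 1/cos φ.
Areal scale = k² = sec²φ = 1/cos²(46.7°) = 1/0.6858² = 2.126.
True area = apparent / (areal scale) = 172000 / 2.126 ≈ 80900 km².

80900 km²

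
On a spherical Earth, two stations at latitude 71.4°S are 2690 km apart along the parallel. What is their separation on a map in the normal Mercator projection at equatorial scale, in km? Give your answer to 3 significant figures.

For Mercator, h = k = sec φ (a conformal cylindrical projection has a single point scale, 1/cos φ).
Along the parallel, k = sec 71.4° = 1/0.3190 = 3.135.
Map distance = 2690 × 3.135 ≈ 8430 km.

8430 km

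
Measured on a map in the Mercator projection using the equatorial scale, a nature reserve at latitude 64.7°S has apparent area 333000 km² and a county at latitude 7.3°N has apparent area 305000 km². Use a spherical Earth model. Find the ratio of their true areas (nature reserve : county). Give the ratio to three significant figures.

0.203

Since Mercator area scale is 1/cos²φ, the true area equals the apparent area multiplied by cos²φ.
True area of nature reserve: 333000 × cos²(64.7°) = 333000 × 0.1826 = 60820 km².
True area of county: 305000 × cos²(7.3°) = 305000 × 0.9839 = 300100 km².
Ratio = 60820 / 300100 ≈ 0.203.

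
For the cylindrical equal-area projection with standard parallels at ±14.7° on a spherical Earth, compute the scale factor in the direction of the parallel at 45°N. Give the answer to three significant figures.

1.37

For cylindrical equal-area with standard parallel φ₀, h = cos φ / cos φ₀ and k = cos φ₀ / cos φ, so h·k = 1.
k = cos 14.7° / cos 45° = 0.9673/0.7071 = 1.368.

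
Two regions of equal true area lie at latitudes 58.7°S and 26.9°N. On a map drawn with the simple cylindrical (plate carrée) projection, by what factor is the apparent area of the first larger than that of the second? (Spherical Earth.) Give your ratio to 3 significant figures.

Plate carrée maps x = Rλ, y = Rφ. The meridian scale is h = 1 and the parallel scale is k = 1/cos φ = sec φ.
Areal scale at 58.7°: h·k = 1.000 × 1.925 = 1.925.
Areal scale at 26.9°: h·k = 1.000 × 1.121 = 1.121.
Ratio = 1.925/1.121 ≈ 1.72.

1.72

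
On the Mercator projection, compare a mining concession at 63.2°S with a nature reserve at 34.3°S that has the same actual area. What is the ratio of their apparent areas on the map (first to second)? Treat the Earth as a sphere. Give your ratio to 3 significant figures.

Mercator is conformal with k = sec φ, so areal scale = k² = sec²φ.
At 63.2°: sec²(63.2°) = 1/0.4509² = 4.919.
At 34.3°: sec²(34.3°) = 1/0.8261² = 1.465.
Ratio = 4.919/1.465 = cos²(34.3°)/cos²(63.2°) ≈ 3.36.

3.36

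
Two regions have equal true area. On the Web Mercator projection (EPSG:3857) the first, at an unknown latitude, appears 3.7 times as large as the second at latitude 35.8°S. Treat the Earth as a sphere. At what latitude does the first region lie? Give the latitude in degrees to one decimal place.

On Mercator, (apparent₁)/(apparent₂) = sec²φ₁ / sec²φ₂ when true areas are equal.
cos²φ₂ / cos²φ₁ = 3.7  ⇒  cos φ₁ = cos 35.8° / √3.7 = 0.8111/1.924 = 0.4217.
φ₁ = arccos(0.4217) ≈ 65.1°.

65.1°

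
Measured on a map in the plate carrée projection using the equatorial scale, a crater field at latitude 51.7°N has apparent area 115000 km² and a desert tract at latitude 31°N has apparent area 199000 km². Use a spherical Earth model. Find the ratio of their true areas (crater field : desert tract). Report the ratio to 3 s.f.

0.418

On the plate carrée, areal scale = h·k = 1 × sec φ, so true area = apparent × cos φ.
True area of crater field: 115000 × cos(51.7°) = 115000 × 0.6198 = 71270 km².
True area of desert tract: 199000 × cos(31°) = 199000 × 0.8572 = 170600 km².
Ratio = 71270 / 170600 ≈ 0.418.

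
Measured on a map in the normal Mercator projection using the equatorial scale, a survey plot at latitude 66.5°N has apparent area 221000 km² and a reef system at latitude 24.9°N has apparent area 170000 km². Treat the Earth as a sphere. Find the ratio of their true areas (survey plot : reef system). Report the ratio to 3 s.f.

Mercator's areal exaggeration is sec²φ; hence true area = (apparent area) · cos²φ.
True area of survey plot: 221000 × cos²(66.5°) = 221000 × 0.1590 = 35140 km².
True area of reef system: 170000 × cos²(24.9°) = 170000 × 0.8227 = 139900 km².
Ratio = 35140 / 139900 ≈ 0.251.

0.251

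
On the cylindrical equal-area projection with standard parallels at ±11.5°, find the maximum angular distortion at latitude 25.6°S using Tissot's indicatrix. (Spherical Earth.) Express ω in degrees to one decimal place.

For cylindrical equal-area with standard parallel φ₀, h = cos φ / cos φ₀ and k = cos φ₀ / cos φ, so h·k = 1.
At 25.6°: h = 0.9203, k = 1.087; principal scales a = 1.087, b = 0.9203.
sin(ω/2) = (a − b)/(a + b) = 0.1663/2.007 = 0.08286, so ω = 2 arcsin(0.08286) ≈ 9.5°.

9.5°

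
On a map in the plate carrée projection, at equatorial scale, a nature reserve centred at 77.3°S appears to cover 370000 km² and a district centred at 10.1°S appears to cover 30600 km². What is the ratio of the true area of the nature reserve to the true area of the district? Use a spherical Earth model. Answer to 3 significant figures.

2.70

Plate carrée has h = 1 and k = sec φ, giving areal scale sec φ; true area = (apparent area) · cos φ.
True area of nature reserve: 370000 × cos(77.3°) = 370000 × 0.2198 = 81340 km².
True area of district: 30600 × cos(10.1°) = 30600 × 0.9845 = 30130 km².
Ratio = 81340 / 30130 ≈ 2.70.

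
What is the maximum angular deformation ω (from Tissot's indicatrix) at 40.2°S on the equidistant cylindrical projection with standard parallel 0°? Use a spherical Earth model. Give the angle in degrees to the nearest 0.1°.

Plate carrée maps x = Rλ, y = Rφ. The meridian scale is h = 1 and the parallel scale is k = 1/cos φ = sec φ.
At 40.2°: h = 1.000, k = 1.309; principal scales a = 1.309, b = 1.000.
sin(ω/2) = (a − b)/(a + b) = 0.3093/2.309 = 0.1339, so ω = 2 arcsin(0.1339) ≈ 15.4°.

15.4°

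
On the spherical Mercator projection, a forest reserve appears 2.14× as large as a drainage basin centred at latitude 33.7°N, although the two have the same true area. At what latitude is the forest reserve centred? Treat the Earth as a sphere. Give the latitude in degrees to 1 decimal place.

55.3°

On Mercator, (apparent₁)/(apparent₂) = sec²φ₁ / sec²φ₂ when true areas are equal.
cos²φ₂ / cos²φ₁ = 2.14  ⇒  cos φ₁ = cos 33.7° / √2.14 = 0.8320/1.463 = 0.5687.
φ₁ = arccos(0.5687) ≈ 55.3°.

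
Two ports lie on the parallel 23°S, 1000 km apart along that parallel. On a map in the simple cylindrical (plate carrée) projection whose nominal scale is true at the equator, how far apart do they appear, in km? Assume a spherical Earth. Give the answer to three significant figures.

In the plate carrée (x = Rλ, y = Rφ), meridians are true-scale (h = 1) and parallels are stretched by k = sec φ.
Along the parallel, k = sec 23° = 1/0.9205 = 1.086.
Map distance = 1000 × 1.086 ≈ 1090 km.

1090 km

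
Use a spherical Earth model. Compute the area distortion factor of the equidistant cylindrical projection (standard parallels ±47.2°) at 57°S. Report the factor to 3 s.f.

1.25

The equidistant cylindrical projection with φ₀ = 47.2° has h = 1 (meridians true) and k = cos φ₀ / cos φ along parallels.
Areal scale = h·k = 1 × cos φ₀ / cos φ; at 57°, h = 1.000, k = 1.248, so h·k = 1.248.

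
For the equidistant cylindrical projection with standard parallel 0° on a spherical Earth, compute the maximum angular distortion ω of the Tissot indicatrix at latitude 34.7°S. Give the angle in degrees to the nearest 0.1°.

In the plate carrée (x = Rλ, y = Rφ), meridians are true-scale (h = 1) and parallels are stretched by k = sec φ.
At 34.7°: h = 1.000, k = 1.216; principal scales a = 1.216, b = 1.000.
sin(ω/2) = (a − b)/(a + b) = 0.2163/2.216 = 0.09761, so ω = 2 arcsin(0.09761) ≈ 11.2°.

11.2°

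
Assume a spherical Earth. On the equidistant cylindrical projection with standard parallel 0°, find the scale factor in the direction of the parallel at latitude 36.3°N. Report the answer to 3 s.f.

Plate carrée maps x = Rλ, y = Rφ. The meridian scale is h = 1 and the parallel scale is k = 1/cos φ = sec φ.
k = 1/cos 36.3° = 1/0.8059 = 1.241.

1.24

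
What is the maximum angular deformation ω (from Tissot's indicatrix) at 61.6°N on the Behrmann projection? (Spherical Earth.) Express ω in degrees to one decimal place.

64.9°

Behrmann is a cylindrical equal-area projection with standard parallels at ±30°. For cylindrical equal-area with standard parallel φ₀, h = cos φ / cos φ₀ and k = cos φ₀ / cos φ, so h·k = 1.
At 61.6°: h = 0.5492, k = 1.821; principal scales a = 1.821, b = 0.5492.
sin(ω/2) = (a − b)/(a + b) = 1.272/2.370 = 0.5365, so ω = 2 arcsin(0.5365) ≈ 64.9°.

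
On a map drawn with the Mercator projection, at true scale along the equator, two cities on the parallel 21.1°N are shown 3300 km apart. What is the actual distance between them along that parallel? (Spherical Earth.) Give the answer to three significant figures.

3080 km

The Mercator projection is conformal; its linear scale factor is the same in every direction and equals sec φ = 1/cos φ.
Along the parallel at 21.1°, map distances are exaggerated by k = sec 21.1° = 1.072.
True distance = 3300 / 1.072 = 3300 × cos 21.1° ≈ 3080 km.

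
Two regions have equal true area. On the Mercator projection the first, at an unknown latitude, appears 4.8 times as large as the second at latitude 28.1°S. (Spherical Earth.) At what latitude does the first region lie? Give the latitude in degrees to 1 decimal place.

Mercator areal scale is sec²φ, so apparent-area ratio = sec²φ₁ / sec²φ₂ = cos²φ₂ / cos²φ₁.
cos²φ₂ / cos²φ₁ = 4.8  ⇒  cos φ₁ = cos 28.1° / √4.8 = 0.8821/2.191 = 0.4026.
φ₁ = arccos(0.4026) ≈ 66.3°.

66.3°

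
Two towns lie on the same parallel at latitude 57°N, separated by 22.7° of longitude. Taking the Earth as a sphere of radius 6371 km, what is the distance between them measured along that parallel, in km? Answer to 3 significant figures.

1370 km

Arc length along a parallel = R cos φ · Δλ (with Δλ in radians).
= 6371 × cos 57° × (22.7° × π/180) = 6371 × 0.5446 × 0.3962 ≈ 1370 km.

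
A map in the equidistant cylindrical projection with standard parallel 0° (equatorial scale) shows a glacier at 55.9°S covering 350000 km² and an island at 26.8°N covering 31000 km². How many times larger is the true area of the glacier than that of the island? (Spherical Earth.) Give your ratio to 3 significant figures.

Plate carrée has h = 1 and k = sec φ, giving areal scale sec φ; true area = (apparent area) · cos φ.
True area of glacier: 350000 × cos(55.9°) = 350000 × 0.5606 = 196200 km².
True area of island: 31000 × cos(26.8°) = 31000 × 0.8926 = 27670 km².
Ratio = 196200 / 27670 ≈ 7.09.

7.09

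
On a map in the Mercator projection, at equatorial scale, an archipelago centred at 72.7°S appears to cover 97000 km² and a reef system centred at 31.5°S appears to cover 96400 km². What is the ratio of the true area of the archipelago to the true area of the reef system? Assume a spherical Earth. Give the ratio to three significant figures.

0.122

Mercator's areal exaggeration is sec²φ; hence true area = (apparent area) · cos²φ.
True area of archipelago: 97000 × cos²(72.7°) = 97000 × 0.08843 = 8578 km².
True area of reef system: 96400 × cos²(31.5°) = 96400 × 0.7270 = 70080 km².
Ratio = 8578 / 70080 ≈ 0.122.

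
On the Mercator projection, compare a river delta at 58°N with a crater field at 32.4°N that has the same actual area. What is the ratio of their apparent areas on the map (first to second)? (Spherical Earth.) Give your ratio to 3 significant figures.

Mercator areal scale is sec²φ.
At 58°: sec²(58°) = 1/0.5299² = 3.561.
At 32.4°: sec²(32.4°) = 1/0.8443² = 1.403.
Ratio = 3.561/1.403 = cos²(32.4°)/cos²(58°) ≈ 2.54.

2.54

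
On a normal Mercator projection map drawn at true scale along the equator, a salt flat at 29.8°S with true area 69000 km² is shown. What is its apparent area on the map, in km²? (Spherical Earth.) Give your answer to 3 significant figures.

For Mercator, h = k = sec φ (a conformal cylindrical projection has a single point scale, 1/cos φ).
Areal scale = k² = sec²φ = 1/cos²(29.8°) = 1/0.8678² = 1.328.
Apparent area = 69000 × 1.328 ≈ 91600 km².

91600 km²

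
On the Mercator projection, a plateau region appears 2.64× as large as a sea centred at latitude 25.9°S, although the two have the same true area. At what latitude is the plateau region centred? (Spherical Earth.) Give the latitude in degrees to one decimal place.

56.4°

On Mercator, (apparent₁)/(apparent₂) = sec²φ₁ / sec²φ₂ when true areas are equal.
cos²φ₂ / cos²φ₁ = 2.64  ⇒  cos φ₁ = cos 25.9° / √2.64 = 0.8996/1.625 = 0.5536.
φ₁ = arccos(0.5536) ≈ 56.4°.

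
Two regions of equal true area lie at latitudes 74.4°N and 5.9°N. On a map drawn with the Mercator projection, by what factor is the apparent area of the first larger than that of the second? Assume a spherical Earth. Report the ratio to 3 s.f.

On Mercator, area is exaggerated by sec²φ = 1/cos²φ.
At 74.4°: sec²(74.4°) = 1/0.2689² = 13.83.
At 5.9°: sec²(5.9°) = 1/0.9947² = 1.011.
Ratio = 13.83/1.011 = cos²(5.9°)/cos²(74.4°) ≈ 13.7.

13.7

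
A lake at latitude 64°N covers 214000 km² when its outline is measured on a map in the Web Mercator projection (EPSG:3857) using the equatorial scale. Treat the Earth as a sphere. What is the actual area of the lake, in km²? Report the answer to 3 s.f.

41100 km²

For Mercator, h = k = sec φ (a conformal cylindrical projection has a single point scale, 1/cos φ).
Areal scale = k² = sec²φ = 1/cos²(64°) = 1/0.4384² = 5.204.
True area = apparent / (areal scale) = 214000 / 5.204 ≈ 41100 km².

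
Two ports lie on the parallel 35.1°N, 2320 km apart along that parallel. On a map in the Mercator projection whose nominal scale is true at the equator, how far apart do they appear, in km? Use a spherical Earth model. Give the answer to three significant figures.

2840 km

The Mercator projection is conformal; its linear scale factor is the same in every direction and equals sec φ = 1/cos φ.
Along the parallel, k = sec 35.1° = 1/0.8181 = 1.222.
Map distance = 2320 × 1.222 ≈ 2840 km.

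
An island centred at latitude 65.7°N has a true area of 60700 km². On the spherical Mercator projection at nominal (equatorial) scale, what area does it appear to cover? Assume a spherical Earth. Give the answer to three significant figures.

Mercator is conformal, so the point scale is isotropic: h = k = sec φ = 1/cos φ.
Areal scale = k² = sec²φ = 1/cos²(65.7°) = 1/0.4115² = 5.905.
Apparent area = 60700 × 5.905 ≈ 358000 km².

358000 km²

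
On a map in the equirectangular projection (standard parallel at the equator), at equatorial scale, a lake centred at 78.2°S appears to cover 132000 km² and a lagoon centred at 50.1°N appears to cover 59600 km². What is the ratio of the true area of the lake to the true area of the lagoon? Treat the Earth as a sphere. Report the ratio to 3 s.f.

Plate carrée has h = 1 and k = sec φ, giving areal scale sec φ; true area = (apparent area) · cos φ.
True area of lake: 132000 × cos(78.2°) = 132000 × 0.2045 = 26990 km².
True area of lagoon: 59600 × cos(50.1°) = 59600 × 0.6414 = 38230 km².
Ratio = 26990 / 38230 ≈ 0.706.

0.706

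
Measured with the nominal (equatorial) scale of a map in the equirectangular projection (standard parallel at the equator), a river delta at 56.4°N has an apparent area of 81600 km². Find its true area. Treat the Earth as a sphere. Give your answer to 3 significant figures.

In the plate carrée (x = Rλ, y = Rφ), meridians are true-scale (h = 1) and parallels are stretched by k = sec φ.
Areal scale = h·k = 1 × sec φ; at 56.4°, h = 1.000, k = 1.807, so h·k = 1.807.
True area = apparent / (areal scale) = 81600 / 1.807 ≈ 45200 km².

45200 km²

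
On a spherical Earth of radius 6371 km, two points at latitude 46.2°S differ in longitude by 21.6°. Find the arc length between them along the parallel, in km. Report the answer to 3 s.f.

Arc length along a parallel = R cos φ · Δλ (with Δλ in radians).
= 6371 × cos 46.2° × (21.6° × π/180) = 6371 × 0.6921 × 0.3770 ≈ 1660 km.

1660 km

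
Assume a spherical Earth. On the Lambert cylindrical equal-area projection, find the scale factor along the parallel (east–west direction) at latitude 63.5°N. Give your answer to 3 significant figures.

2.24

The Lambert cylindrical equal-area projection is the cylindrical equal-area projection with its standard parallel at the equator (φ₀ = 0). A cylindrical equal-area projection with standard parallel φ₀ has meridian scale h = cos φ / cos φ₀ and parallel scale k = cos φ₀ / cos φ (so areas are preserved, h·k = 1).
k = cos 0° / cos 63.5° = 1.000/0.4462 = 2.241.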